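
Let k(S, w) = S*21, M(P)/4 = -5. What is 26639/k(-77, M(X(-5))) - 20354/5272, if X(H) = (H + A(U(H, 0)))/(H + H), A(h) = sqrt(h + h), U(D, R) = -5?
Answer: -86676613/4262412 ≈ -20.335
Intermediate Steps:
A(h) = sqrt(2)*sqrt(h) (A(h) = sqrt(2*h) = sqrt(2)*sqrt(h))
X(H) = (H + I*sqrt(10))/(2*H) (X(H) = (H + sqrt(2)*sqrt(-5))/(H + H) = (H + sqrt(2)*(I*sqrt(5)))/((2*H)) = (H + I*sqrt(10))*(1/(2*H)) = (H + I*sqrt(10))/(2*H))
M(P) = -20 (M(P) = 4*(-5) = -20)
k(S, w) = 21*S
26639/k(-77, M(X(-5))) - 20354/5272 = 26639/((21*(-77))) - 20354/5272 = 26639/(-1617) - 20354*1/5272 = 26639*(-1/1617) - 10177/2636 = -26639/1617 - 10177/2636 = -86676613/4262412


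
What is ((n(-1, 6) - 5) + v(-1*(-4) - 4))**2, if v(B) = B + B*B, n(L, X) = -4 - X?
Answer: 225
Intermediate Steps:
v(B) = B + B**2
((n(-1, 6) - 5) + v(-1*(-4) - 4))**2 = (((-4 - 1*6) - 5) + (-1*(-4) - 4)*(1 + (-1*(-4) - 4)))**2 = (((-4 - 6) - 5) + (4 - 4)*(1 + (4 - 4)))**2 = ((-10 - 5) + 0*(1 + 0))**2 = (-15 + 0*1)**2 = (-15 + 0)**2 = (-15)**2 = 225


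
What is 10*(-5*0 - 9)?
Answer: -90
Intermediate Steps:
10*(-5*0 - 9) = 10*(0 - 9) = 10*(-9) = -90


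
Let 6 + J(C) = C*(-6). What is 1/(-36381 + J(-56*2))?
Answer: -1/35715 ≈ -2.7999e-5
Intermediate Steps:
J(C) = -6 - 6*C (J(C) = -6 + C*(-6) = -6 - 6*C)
1/(-36381 + J(-56*2)) = 1/(-36381 + (-6 - (-336)*2)) = 1/(-36381 + (-6 - 6*(-112))) = 1/(-36381 + (-6 + 672)) = 1/(-36381 + 666) = 1/(-35715) = -1/35715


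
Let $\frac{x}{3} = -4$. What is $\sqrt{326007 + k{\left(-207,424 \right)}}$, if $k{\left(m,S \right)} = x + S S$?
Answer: $\sqrt{505771} \approx 711.18$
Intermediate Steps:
$x = -12$ ($x = 3 \left(-4\right) = -12$)
$k{\left(m,S \right)} = -12 + S^{2}$ ($k{\left(m,S \right)} = -12 + S S = -12 + S^{2}$)
$\sqrt{326007 + k{\left(-207,424 \right)}} = \sqrt{326007 - \left(12 - 424^{2}\right)} = \sqrt{326007 + \left(-12 + 179776\right)} = \sqrt{326007 + 179764} = \sqrt{505771}$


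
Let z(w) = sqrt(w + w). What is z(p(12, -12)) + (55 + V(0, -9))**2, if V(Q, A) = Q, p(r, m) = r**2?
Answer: 3025 + 12*sqrt(2) ≈ 3042.0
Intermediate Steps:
z(w) = sqrt(2)*sqrt(w) (z(w) = sqrt(2*w) = sqrt(2)*sqrt(w))
z(p(12, -12)) + (55 + V(0, -9))**2 = sqrt(2)*sqrt(12**2) + (55 + 0)**2 = sqrt(2)*sqrt(144) + 55**2 = sqrt(2)*12 + 3025 = 12*sqrt(2) + 3025 = 3025 + 12*sqrt(2)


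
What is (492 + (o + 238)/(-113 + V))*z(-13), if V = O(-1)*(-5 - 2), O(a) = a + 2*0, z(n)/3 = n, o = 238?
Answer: -1007682/53 ≈ -19013.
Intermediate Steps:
z(n) = 3*n
O(a) = a (O(a) = a + 0 = a)
V = 7 (V = -(-5 - 2) = -1*(-7) = 7)
(492 + (o + 238)/(-113 + V))*z(-13) = (492 + (238 + 238)/(-113 + 7))*(3*(-13)) = (492 + 476/(-106))*(-39) = (492 + 476*(-1/106))*(-39) = (492 - 238/53)*(-39) = (25838/53)*(-39) = -1007682/53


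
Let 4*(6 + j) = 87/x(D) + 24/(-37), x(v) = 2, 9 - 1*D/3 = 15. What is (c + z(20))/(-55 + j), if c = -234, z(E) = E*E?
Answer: -49136/14885 ≈ -3.3010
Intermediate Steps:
D = -18 (D = 27 - 3*15 = 27 - 45 = -18)
z(E) = E²
j = 1395/296 (j = -6 + (87/2 + 24/(-37))/4 = -6 + (87*(½) + 24*(-1/37))/4 = -6 + (87/2 - 24/37)/4 = -6 + (¼)*(3171/74) = -6 + 3171/296 = 1395/296 ≈ 4.7128)
(c + z(20))/(-55 + j) = (-234 + 20²)/(-55 + 1395/296) = (-234 + 400)/(-14885/296) = 166*(-296/14885) = -49136/14885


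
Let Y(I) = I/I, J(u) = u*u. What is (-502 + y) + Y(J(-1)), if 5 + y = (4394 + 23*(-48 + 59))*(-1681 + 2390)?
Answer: 3294217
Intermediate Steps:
J(u) = u**2
Y(I) = 1
y = 3294718 (y = -5 + (4394 + 23*(-48 + 59))*(-1681 + 2390) = -5 + (4394 + 23*11)*709 = -5 + (4394 + 253)*709 = -5 + 4647*709 = -5 + 3294723 = 3294718)
(-502 + y) + Y(J(-1)) = (-502 + 3294718) + 1 = 3294216 + 1 = 3294217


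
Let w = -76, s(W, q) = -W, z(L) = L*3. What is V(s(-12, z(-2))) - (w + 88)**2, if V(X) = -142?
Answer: -286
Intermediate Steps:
z(L) = 3*L
V(s(-12, z(-2))) - (w + 88)**2 = -142 - (-76 + 88)**2 = -142 - 1*12**2 = -142 - 1*144 = -142 - 144 = -286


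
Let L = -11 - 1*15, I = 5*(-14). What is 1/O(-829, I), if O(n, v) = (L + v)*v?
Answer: 1/6720 ≈ 0.00014881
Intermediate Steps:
I = -70
L = -26 (L = -11 - 15 = -26)
O(n, v) = v*(-26 + v) (O(n, v) = (-26 + v)*v = v*(-26 + v))
1/O(-829, I) = 1/(-70*(-26 - 70)) = 1/(-70*(-96)) = 1/6720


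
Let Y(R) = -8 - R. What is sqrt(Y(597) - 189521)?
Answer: I*sqrt(190126) ≈ 436.03*I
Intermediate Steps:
sqrt(Y(597) - 189521) = sqrt((-8 - 1*597) - 189521) = sqrt((-8 - 597) - 189521) = sqrt(-605 - 189521) = sqrt(-190126) = I*sqrt(190126)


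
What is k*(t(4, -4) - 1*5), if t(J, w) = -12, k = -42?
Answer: 714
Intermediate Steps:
k*(t(4, -4) - 1*5) = -42*(-12 - 1*5) = -42*(-12 - 5) = -42*(-17) = 714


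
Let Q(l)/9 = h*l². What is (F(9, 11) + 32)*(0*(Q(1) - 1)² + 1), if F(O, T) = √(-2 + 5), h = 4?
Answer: 32 + √3 ≈ 33.732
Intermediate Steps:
Q(l) = 36*l² (Q(l) = 9*(4*l²) = 36*l²)
F(O, T) = √3
(F(9, 11) + 32)*(0*(Q(1) - 1)² + 1) = (√3 + 32)*(0*(36*1² - 1)² + 1) = (32 + √3)*(0*(36*1 - 1)² + 1) = (32 + √3)*(0*(36 - 1)² + 1) = (32 + √3)*(0*35² + 1) = (32 + √3)*(0*1225 + 1) = (32 + √3)*(0 + 1) = (32 + √3)*1 = 32 + √3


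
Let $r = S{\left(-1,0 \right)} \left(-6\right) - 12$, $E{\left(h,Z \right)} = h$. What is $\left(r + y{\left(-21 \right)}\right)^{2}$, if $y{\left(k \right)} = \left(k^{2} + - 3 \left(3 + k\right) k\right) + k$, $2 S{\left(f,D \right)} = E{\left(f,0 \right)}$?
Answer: $522729$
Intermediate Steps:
$S{\left(f,D \right)} = \frac{f}{2}$
$r = -9$ ($r = \frac{1}{2} \left(-1\right) \left(-6\right) - 12 = \left(- \frac{1}{2}\right) \left(-6\right) - 12 = 3 - 12 = -9$)
$y{\left(k \right)} = k + k^{2} + k \left(-9 - 3 k\right)$ ($y{\left(k \right)} = \left(k^{2} + \left(-9 - 3 k\right) k\right) + k = \left(k^{2} + k \left(-9 - 3 k\right)\right) + k = k + k^{2} + k \left(-9 - 3 k\right)$)
$\left(r + y{\left(-21 \right)}\right)^{2} = \left(-9 - - 42 \left(4 - 21\right)\right)^{2} = \left(-9 - \left(-42\right) \left(-17\right)\right)^{2} = \left(-9 - 714\right)^{2} = \left(-723\right)^{2} = 522729$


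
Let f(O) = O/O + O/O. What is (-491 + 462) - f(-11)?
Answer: -31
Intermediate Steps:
f(O) = 2 (f(O) = 1 + 1 = 2)
(-491 + 462) - f(-11) = (-491 + 462) - 1*2 = -29 - 2 = -31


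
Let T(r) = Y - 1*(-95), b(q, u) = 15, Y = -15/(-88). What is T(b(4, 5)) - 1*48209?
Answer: -4234017/88 ≈ -48114.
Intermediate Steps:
Y = 15/88 (Y = -15*(-1/88) = 15/88 ≈ 0.17045)
T(r) = 8375/88 (T(r) = 15/88 - 1*(-95) = 15/88 + 95 = 8375/88)
T(b(4, 5)) - 1*48209 = 8375/88 - 1*48209 = 8375/88 - 48209 = -4234017/88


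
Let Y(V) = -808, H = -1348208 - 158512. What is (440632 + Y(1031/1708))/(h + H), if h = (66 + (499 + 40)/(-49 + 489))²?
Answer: -703718400/2403521279 ≈ -0.29279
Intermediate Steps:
H = -1506720
h = 7230721/1600 (h = (66 + 539/440)² = (66 + 539*(1/440))² = (66 + 49/40)² = (2689/40)² = 7230721/1600 ≈ 4519.2)
(440632 + Y(1031/1708))/(h + H) = (440632 - 808)/(7230721/1600 - 1506720) = 439824/(-2403521279/1600) = 439824*(-1600/2403521279) = -703718400/2403521279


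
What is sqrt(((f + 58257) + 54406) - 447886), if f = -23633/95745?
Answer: 2*I*sqrt(768256677634290)/95745 ≈ 578.98*I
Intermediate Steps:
f = -23633/95745 (f = -23633*1/95745 = -23633/95745 ≈ -0.24683)
sqrt(((f + 58257) + 54406) - 447886) = sqrt(((-23633/95745 + 58257) + 54406) - 447886) = sqrt((5577792832/95745 + 54406) - 447886) = sqrt(10786895302/95745 - 447886) = sqrt(-32095949768/95745) = 2*I*sqrt(768256677634290)/95745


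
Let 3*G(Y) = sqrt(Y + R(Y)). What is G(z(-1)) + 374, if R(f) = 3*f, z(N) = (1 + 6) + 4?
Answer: 374 + 2*sqrt(11)/3 ≈ 376.21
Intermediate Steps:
z(N) = 11 (z(N) = 7 + 4 = 11)
G(Y) = 2*sqrt(Y)/3 (G(Y) = sqrt(Y + 3*Y)/3 = sqrt(4*Y)/3 = (2*sqrt(Y))/3 = 2*sqrt(Y)/3)
G(z(-1)) + 374 = 2*sqrt(11)/3 + 374 = 374 + 2*sqrt(11)/3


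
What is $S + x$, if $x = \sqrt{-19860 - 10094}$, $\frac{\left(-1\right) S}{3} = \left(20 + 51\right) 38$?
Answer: $-8094 + i \sqrt{29954} \approx -8094.0 + 173.07 i$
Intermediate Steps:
$S = -8094$ ($S = - 3 \left(20 + 51\right) 38 = - 3 \cdot 71 \cdot 38 = \left(-3\right) 2698 = -8094$)
$x = i \sqrt{29954}$ ($x = \sqrt{-29954} = i \sqrt{29954} \approx 173.07 i$)
$S + x = -8094 + i \sqrt{29954}$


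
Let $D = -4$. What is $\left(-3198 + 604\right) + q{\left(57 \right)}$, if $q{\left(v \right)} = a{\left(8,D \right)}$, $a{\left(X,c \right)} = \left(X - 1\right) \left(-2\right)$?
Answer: $-2608$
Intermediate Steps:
$a{\left(X,c \right)} = 2 - 2 X$ ($a{\left(X,c \right)} = \left(-1 + X\right) \left(-2\right) = 2 - 2 X$)
$q{\left(v \right)} = -14$ ($q{\left(v \right)} = 2 - 16 = -14$)
$\left(-3198 + 604\right) + q{\left(57 \right)} = \left(-3198 + 604\right) - 14 = -2594 - 14 = -2608$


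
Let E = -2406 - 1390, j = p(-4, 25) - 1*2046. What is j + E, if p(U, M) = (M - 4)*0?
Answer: -5842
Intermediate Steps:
p(U, M) = 0 (p(U, M) = (-4 + M)*0 = 0)
j = -2046 (j = 0 - 1*2046 = 0 - 2046 = -2046)
E = -3796
j + E = -2046 - 3796 = -5842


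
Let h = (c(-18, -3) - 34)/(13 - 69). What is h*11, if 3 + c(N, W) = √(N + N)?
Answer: 407/56 - 33*I/28 ≈ 7.2679 - 1.1786*I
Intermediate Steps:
c(N, W) = -3 + √2*√N (c(N, W) = -3 + √(N + N) = -3 + √(2*N) = -3 + √2*√N)
h = 37/56 - 3*I/28 (h = ((-3 + √2*√(-18)) - 34)/(13 - 69) = ((-3 + √2*(3*I*√2)) - 34)/(-56) = ((-3 + 6*I) - 34)*(-1/56) = (-37 + 6*I)*(-1/56) = 37/56 - 3*I/28 ≈ 0.66071 - 0.10714*I)
h*11 = (37/56 - 3*I/28)*11 = 407/56 - 33*I/28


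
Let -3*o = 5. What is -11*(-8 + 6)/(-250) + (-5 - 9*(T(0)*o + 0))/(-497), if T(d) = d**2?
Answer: -4842/62125 ≈ -0.077940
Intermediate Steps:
o = -5/3 (o = -1/3*5 = -5/3 ≈ -1.6667)
-11*(-8 + 6)/(-250) + (-5 - 9*(T(0)*o + 0))/(-497) = -11*(-8 + 6)/(-250) + (-5 - 9*(0**2*(-5/3) + 0))/(-497) = -11*(-2)*(-1/250) + (-5 - 9*(0*(-5/3) + 0))*(-1/497) = 22*(-1/250) + (-5 - 9*(0 + 0))*(-1/497) = -11/125 + (-5 - 9*0)*(-1/497) = -11/125 + (-5 + 0)*(-1/497) = -11/125 - 5*(-1/497) = -11/125 + 5/497 = -4842/62125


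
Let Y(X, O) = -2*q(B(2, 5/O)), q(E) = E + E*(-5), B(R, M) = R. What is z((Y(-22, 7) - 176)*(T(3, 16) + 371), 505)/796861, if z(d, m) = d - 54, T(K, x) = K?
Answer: -59894/796861 ≈ -0.075162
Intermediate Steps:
q(E) = -4*E (q(E) = E - 5*E = -4*E)
Y(X, O) = 16 (Y(X, O) = -(-8)*2 = -2*(-8) = 16)
z(d, m) = -54 + d
z((Y(-22, 7) - 176)*(T(3, 16) + 371), 505)/796861 = (-54 + (16 - 176)*(3 + 371))/796861 = (-54 - 160*374)*(1/796861) = (-54 - 59840)*(1/796861) = -59894*1/796861 = -59894/796861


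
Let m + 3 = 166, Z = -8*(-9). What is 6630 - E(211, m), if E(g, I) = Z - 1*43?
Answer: 6601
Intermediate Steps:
Z = 72
m = 163 (m = -3 + 166 = 163)
E(g, I) = 29 (E(g, I) = 72 - 1*43 = 72 - 43 = 29)
6630 - E(211, m) = 6630 - 1*29 = 6630 - 29 = 6601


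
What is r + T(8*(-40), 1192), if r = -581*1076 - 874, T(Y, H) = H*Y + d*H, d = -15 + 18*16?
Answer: -682054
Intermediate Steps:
d = 273 (d = -15 + 288 = 273)
T(Y, H) = 273*H + H*Y (T(Y, H) = H*Y + 273*H = 273*H + H*Y)
r = -626030 (r = -625156 - 874 = -626030)
r + T(8*(-40), 1192) = -626030 + 1192*(273 + 8*(-40)) = -626030 + 1192*(273 - 320) = -626030 + 1192*(-47) = -626030 - 56024 = -682054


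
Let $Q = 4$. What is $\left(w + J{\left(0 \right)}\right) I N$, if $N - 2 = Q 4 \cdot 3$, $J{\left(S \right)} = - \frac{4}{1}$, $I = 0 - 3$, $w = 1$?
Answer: $450$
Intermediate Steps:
$I = -3$ ($I = 0 - 3 = -3$)
$J{\left(S \right)} = -4$ ($J{\left(S \right)} = \left(-4\right) 1 = -4$)
$N = 50$ ($N = 2 + 4 \cdot 4 \cdot 3 = 2 + 16 \cdot 3 = 2 + 48 = 50$)
$\left(w + J{\left(0 \right)}\right) I N = \left(1 - 4\right) \left(-3\right) 50 = \left(-3\right) \left(-3\right) 50 = 9 \cdot 50 = 450$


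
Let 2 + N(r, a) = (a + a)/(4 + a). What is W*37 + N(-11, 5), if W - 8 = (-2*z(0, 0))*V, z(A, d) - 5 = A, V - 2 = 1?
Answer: -7334/9 ≈ -814.89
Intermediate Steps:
V = 3 (V = 2 + 1 = 3)
z(A, d) = 5 + A
N(r, a) = -2 + 2*a/(4 + a) (N(r, a) = -2 + (a + a)/(4 + a) = -2 + (2*a)/(4 + a) = -2 + 2*a/(4 + a))
W = -22 (W = 8 - 2*(5 + 0)*3 = 8 - 2*5*3 = 8 - 10*3 = 8 - 30 = -22)
W*37 + N(-11, 5) = -22*37 - 8/(4 + 5) = -814 - 8/9 = -7334/9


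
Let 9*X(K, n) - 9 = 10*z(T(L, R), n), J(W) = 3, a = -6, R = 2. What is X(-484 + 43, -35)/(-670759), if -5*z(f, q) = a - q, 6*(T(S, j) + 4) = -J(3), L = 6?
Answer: 49/6036831 ≈ 8.1168e-6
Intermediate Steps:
T(S, j) = -9/2 (T(S, j) = -4 + (-1*3)/6 = -4 + (⅙)*(-3) = -4 - ½ = -9/2)
z(f, q) = 6/5 + q/5 (z(f, q) = -(-6 - q)/5 = 6/5 + q/5)
X(K, n) = 7/3 + 2*n/9 (X(K, n) = 1 + (10*(6/5 + n/5))/9 = 1 + (12 + 2*n)/9 = 1 + (4/3 + 2*n/9) = 7/3 + 2*n/9)
X(-484 + 43, -35)/(-670759) = (7/3 + (2/9)*(-35))/(-670759) = (7/3 - 70/9)*(-1/670759) = -49/9*(-1/670759) = 49/6036831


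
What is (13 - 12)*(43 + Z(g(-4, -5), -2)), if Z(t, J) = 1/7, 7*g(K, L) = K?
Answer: 302/7 ≈ 43.143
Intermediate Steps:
g(K, L) = K/7
Z(t, J) = ⅐
(13 - 12)*(43 + Z(g(-4, -5), -2)) = (13 - 12)*(43 + ⅐) = 1*(302/7) = 302/7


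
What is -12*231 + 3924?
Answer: 1152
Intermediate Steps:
-12*231 + 3924 = -2772 + 3924 = 1152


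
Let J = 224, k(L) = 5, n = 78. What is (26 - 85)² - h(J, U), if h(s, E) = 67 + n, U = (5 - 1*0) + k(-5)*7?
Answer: 3336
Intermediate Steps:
U = 40 (U = (5 - 1*0) + 5*7 = (5 + 0) + 35 = 5 + 35 = 40)
h(s, E) = 145 (h(s, E) = 67 + 78 = 145)
(26 - 85)² - h(J, U) = (26 - 85)² - 1*145 = (-59)² - 145 = 3481 - 145 = 3336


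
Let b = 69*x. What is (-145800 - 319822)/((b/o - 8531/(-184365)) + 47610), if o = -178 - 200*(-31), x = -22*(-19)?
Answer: -129238744245165/13216045579328 ≈ -9.7789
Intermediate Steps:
x = 418
o = 6022 (o = -178 + 6200 = 6022)
b = 28842 (b = 69*418 = 28842)
(-145800 - 319822)/((b/o - 8531/(-184365)) + 47610) = (-145800 - 319822)/((28842/6022 - 8531/(-184365)) + 47610) = -465622/((28842*(1/6022) - 8531*(-1/184365)) + 47610) = -465622/((14421/3011 + 8531/184365) + 47610) = -465622/(2684414506/555123015 + 47610) = -465622/26432091158656/555123015 = -465622*555123015/26432091158656 = -129238744245165/13216045579328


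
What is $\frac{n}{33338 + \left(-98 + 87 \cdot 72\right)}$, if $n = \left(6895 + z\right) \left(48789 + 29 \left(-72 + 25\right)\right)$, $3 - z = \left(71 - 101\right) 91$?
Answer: $\frac{57077191}{4938} \approx 11559.0$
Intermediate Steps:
$z = 2733$ ($z = 3 - \left(71 - 101\right) 91 = 3 - \left(-30\right) 91 = 3 - -2730 = 3 + 2730 = 2733$)
$n = 456617528$ ($n = \left(6895 + 2733\right) \left(48789 + 29 \left(-72 + 25\right)\right) = 9628 \left(48789 + 29 \left(-47\right)\right) = 9628 \left(48789 - 1363\right) = 9628 \cdot 47426 = 456617528$)
$\frac{n}{33338 + \left(-98 + 87 \cdot 72\right)} = \frac{456617528}{33338 + \left(-98 + 87 \cdot 72\right)} = \frac{456617528}{33338 + \left(-98 + 6264\right)} = \frac{456617528}{33338 + 6166} = \frac{456617528}{39504} = 456617528 \cdot \frac{1}{39504} = \frac{57077191}{4938}$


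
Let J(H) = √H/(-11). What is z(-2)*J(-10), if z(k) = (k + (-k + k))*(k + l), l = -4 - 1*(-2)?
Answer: -8*I*√10/11 ≈ -2.2998*I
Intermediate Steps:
l = -2 (l = -4 + 2 = -2)
J(H) = -√H/11
z(k) = k*(-2 + k) (z(k) = (k + (-k + k))*(k - 2) = (k + 0)*(-2 + k) = k*(-2 + k))
z(-2)*J(-10) = (-2*(-2 - 2))*(-I*√10/11) = (-2*(-4))*(-I*√10/11) = 8*(-I*√10/11) = -8*I*√10/11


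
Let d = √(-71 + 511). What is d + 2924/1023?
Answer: 2924/1023 + 2*√110 ≈ 23.834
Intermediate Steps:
d = 2*√110 (d = √440 = 2*√110 ≈ 20.976)
d + 2924/1023 = 2*√110 + 2924/1023 = 2924/1023 + 2*√110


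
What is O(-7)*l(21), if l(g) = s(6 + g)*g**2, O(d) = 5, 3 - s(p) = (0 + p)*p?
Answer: -1600830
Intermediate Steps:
s(p) = 3 - p**2 (s(p) = 3 - (0 + p)*p = 3 - p*p = 3 - p**2)
l(g) = g**2*(3 - (6 + g)**2) (l(g) = (3 - (6 + g)**2)*g**2 = g**2*(3 - (6 + g)**2))
O(-7)*l(21) = 5*(21**2*(3 - (6 + 21)**2)) = 5*(441*(3 - 1*27**2)) = 5*(441*(3 - 1*729)) = 5*(441*(3 - 729)) = 5*(441*(-726)) = 5*(-320166) = -1600830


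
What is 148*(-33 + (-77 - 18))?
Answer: -18944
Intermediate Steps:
148*(-33 + (-77 - 18)) = 148*(-33 - 95) = 148*(-128) = -18944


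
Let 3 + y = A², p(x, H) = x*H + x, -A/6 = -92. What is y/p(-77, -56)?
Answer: 304701/4235 ≈ 71.948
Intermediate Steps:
A = 552 (A = -6*(-92) = 552)
p(x, H) = x + H*x (p(x, H) = H*x + x = x + H*x)
y = 304701 (y = -3 + 552² = -3 + 304704 = 304701)
y/p(-77, -56) = 304701/((-77*(1 - 56))) = 304701/((-77*(-55))) = 304701/4235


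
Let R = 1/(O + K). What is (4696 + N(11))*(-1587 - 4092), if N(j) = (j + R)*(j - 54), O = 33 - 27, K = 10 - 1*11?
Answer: -119667888/5 ≈ -2.3934e+7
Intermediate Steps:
K = -1 (K = 10 - 11 = -1)
O = 6
R = ⅕ (R = 1/(6 - 1) = 1/5 = ⅕ ≈ 0.20000)
N(j) = (-54 + j)*(⅕ + j) (N(j) = (j + ⅕)*(j - 54) = (⅕ + j)*(-54 + j) = (-54 + j)*(⅕ + j))
(4696 + N(11))*(-1587 - 4092) = (4696 + (-54/5 + 11² - 269/5*11))*(-1587 - 4092) = (4696 + (-54/5 + 121 - 2959/5))*(-5679) = (4696 - 2408/5)*(-5679) = (21072/5)*(-5679) = -119667888/5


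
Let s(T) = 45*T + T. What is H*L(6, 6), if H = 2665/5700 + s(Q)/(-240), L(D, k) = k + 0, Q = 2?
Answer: 48/95 ≈ 0.50526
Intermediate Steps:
s(T) = 46*T
L(D, k) = k
H = 8/95 (H = 2665/5700 + (46*2)/(-240) = 2665*(1/5700) + 92*(-1/240) = 533/1140 - 23/60 = 8/95 ≈ 0.084211)
H*L(6, 6) = (8/95)*6 = 48/95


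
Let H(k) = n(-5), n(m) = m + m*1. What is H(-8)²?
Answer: 100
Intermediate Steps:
n(m) = 2*m (n(m) = m + m = 2*m)
H(k) = -10 (H(k) = 2*(-5) = -10)
H(-8)² = (-10)² = 100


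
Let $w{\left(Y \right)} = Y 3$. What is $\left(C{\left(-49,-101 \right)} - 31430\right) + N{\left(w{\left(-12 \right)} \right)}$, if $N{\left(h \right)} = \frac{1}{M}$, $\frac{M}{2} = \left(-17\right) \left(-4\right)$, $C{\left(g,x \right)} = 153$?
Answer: $- \frac{4253671}{136} \approx -31277.0$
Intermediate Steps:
$w{\left(Y \right)} = 3 Y$
$M = 136$ ($M = 2 \left(\left(-17\right) \left(-4\right)\right) = 2 \cdot 68 = 136$)
$N{\left(h \right)} = \frac{1}{136}$
$\left(C{\left(-49,-101 \right)} - 31430\right) + N{\left(w{\left(-12 \right)} \right)} = \left(153 - 31430\right) + \frac{1}{136} = -31277 + \frac{1}{136} = - \frac{4253671}{136}$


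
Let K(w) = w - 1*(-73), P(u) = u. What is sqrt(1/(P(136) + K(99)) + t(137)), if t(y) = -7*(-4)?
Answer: 5*sqrt(26565)/154 ≈ 5.2918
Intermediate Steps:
K(w) = 73 + w (K(w) = w + 73 = 73 + w)
t(y) = 28
sqrt(1/(P(136) + K(99)) + t(137)) = sqrt(1/(136 + (73 + 99)) + 28) = sqrt(1/(136 + 172) + 28) = sqrt(1/308 + 28) = sqrt(8625/308) = 5*sqrt(26565)/154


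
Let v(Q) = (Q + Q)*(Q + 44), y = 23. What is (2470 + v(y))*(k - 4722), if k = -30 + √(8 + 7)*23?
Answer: -26383104 + 127696*√15 ≈ -2.5889e+7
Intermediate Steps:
v(Q) = 2*Q*(44 + Q) (v(Q) = (2*Q)*(44 + Q) = 2*Q*(44 + Q))
k = -30 + 23*√15 (k = -30 + √15*23 = -30 + 23*√15 ≈ 59.079)
(2470 + v(y))*(k - 4722) = (2470 + 2*23*(44 + 23))*((-30 + 23*√15) - 4722) = (2470 + 2*23*67)*(-4752 + 23*√15) = (2470 + 3082)*(-4752 + 23*√15) = 5552*(-4752 + 23*√15) = -26383104 + 127696*√15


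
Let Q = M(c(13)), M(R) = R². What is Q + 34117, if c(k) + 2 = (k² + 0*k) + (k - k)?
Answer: 62006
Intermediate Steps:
c(k) = -2 + k² (c(k) = -2 + ((k² + 0*k) + (k - k)) = -2 + ((k² + 0) + 0) = -2 + (k² + 0) = -2 + k²)
Q = 27889 (Q = (-2 + 13²)² = (-2 + 169)² = 167² = 27889)
Q + 34117 = 27889 + 34117 = 62006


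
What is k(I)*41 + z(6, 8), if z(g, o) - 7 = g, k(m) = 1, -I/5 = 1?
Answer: 54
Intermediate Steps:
I = -5 (I = -5*1 = -5)
z(g, o) = 7 + g
k(I)*41 + z(6, 8) = 1*41 + (7 + 6) = 41 + 13 = 54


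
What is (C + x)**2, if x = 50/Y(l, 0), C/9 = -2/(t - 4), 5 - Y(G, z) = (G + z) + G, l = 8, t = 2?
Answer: 2401/121 ≈ 19.843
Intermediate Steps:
Y(G, z) = 5 - z - 2*G (Y(G, z) = 5 - ((G + z) + G) = 5 - (z + 2*G) = 5 + (-z - 2*G) = 5 - z - 2*G)
C = 9 (C = 9*(-2/(2 - 4)) = 9*(-2/(-2)) = 9*(-1/2*(-2)) = 9*1 = 9)
x = -50/11 (x = 50/(5 - 1*0 - 2*8) = 50/(5 + 0 - 16) = 50/(-11) = 50*(-1/11) = -50/11 ≈ -4.5455)
(C + x)**2 = (9 - 50/11)**2 = (49/11)**2 = 2401/121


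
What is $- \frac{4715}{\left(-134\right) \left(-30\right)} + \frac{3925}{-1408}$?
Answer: $- \frac{1120861}{283008} \approx -3.9605$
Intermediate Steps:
$- \frac{4715}{\left(-134\right) \left(-30\right)} + \frac{3925}{-1408} = - \frac{4715}{4020} + 3925 \left(- \frac{1}{1408}\right) = \left(-4715\right) \frac{1}{4020} - \frac{3925}{1408} = - \frac{943}{804} - \frac{3925}{1408} = - \frac{1120861}{283008}$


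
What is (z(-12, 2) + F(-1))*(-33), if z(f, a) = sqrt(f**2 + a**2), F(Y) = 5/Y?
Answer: 165 - 66*sqrt(37) ≈ -236.46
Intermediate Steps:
z(f, a) = sqrt(a**2 + f**2)
(z(-12, 2) + F(-1))*(-33) = (sqrt(2**2 + (-12)**2) + 5/(-1))*(-33) = (sqrt(4 + 144) + 5*(-1))*(-33) = (sqrt(148) - 5)*(-33) = (2*sqrt(37) - 5)*(-33) = (-5 + 2*sqrt(37))*(-33) = 165 - 66*sqrt(37)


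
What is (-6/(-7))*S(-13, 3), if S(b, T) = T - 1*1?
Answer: 12/7 ≈ 1.7143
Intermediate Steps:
S(b, T) = -1 + T (S(b, T) = T - 1 = -1 + T)
(-6/(-7))*S(-13, 3) = (-6/(-7))*(-1 + 3) = -6*(-1/7)*2 = (6/7)*2 = 12/7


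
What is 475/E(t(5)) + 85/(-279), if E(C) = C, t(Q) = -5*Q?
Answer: -5386/279 ≈ -19.305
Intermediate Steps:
475/E(t(5)) + 85/(-279) = 475/((-5*5)) + 85/(-279) = 475/(-25) + 85*(-1/279) = 475*(-1/25) - 85/279 = -19 - 85/279 = -5386/279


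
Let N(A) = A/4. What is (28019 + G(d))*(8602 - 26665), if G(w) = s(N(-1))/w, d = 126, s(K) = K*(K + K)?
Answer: -56684008071/112 ≈ -5.0611e+8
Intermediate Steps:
N(A) = A/4 (N(A) = A*(1/4) = A/4)
s(K) = 2*K**2 (s(K) = K*(2*K) = 2*K**2)
G(w) = 1/(8*w) (G(w) = (2*((1/4)*(-1))**2)/w = (2*(-1/4)**2)/w = (2*(1/16))/w = 1/(8*w))
(28019 + G(d))*(8602 - 26665) = (28019 + (1/8)/126)*(8602 - 26665) = (28019 + (1/8)*(1/126))*(-18063) = (28019 + 1/1008)*(-18063) = (28243153/1008)*(-18063) = -56684008071/112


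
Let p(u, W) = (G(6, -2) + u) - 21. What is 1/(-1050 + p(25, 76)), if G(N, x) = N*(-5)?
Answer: -1/1076 ≈ -0.00092937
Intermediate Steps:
G(N, x) = -5*N
p(u, W) = -51 + u (p(u, W) = (-5*6 + u) - 21 = (-30 + u) - 21 = -51 + u)
1/(-1050 + p(25, 76)) = 1/(-1050 + (-51 + 25)) = 1/(-1050 - 26) = 1/(-1076) = -1/1076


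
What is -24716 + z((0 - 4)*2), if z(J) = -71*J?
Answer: -24148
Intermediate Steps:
-24716 + z((0 - 4)*2) = -24716 - 71*(0 - 4)*2 = -24716 - (-284)*2 = -24716 - 71*(-8) = -24716 + 568 = -24148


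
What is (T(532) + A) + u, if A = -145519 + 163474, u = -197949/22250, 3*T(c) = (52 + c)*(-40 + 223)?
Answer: 1191934801/22250 ≈ 53570.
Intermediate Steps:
T(c) = 3172 + 61*c (T(c) = ((52 + c)*(-40 + 223))/3 = ((52 + c)*183)/3 = (9516 + 183*c)/3 = 3172 + 61*c)
u = -197949/22250 (u = -197949*1/22250 = -197949/22250 ≈ -8.8966)
A = 17955
(T(532) + A) + u = ((3172 + 61*532) + 17955) - 197949/22250 = ((3172 + 32452) + 17955) - 197949/22250 = (35624 + 17955) - 197949/22250 = 53579 - 197949/22250 = 1191934801/22250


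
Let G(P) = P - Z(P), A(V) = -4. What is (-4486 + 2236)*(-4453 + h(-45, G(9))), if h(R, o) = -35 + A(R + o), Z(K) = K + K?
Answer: 10107000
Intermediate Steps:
Z(K) = 2*K
G(P) = -P (G(P) = P - 2*P = -P)
h(R, o) = -39 (h(R, o) = -35 - 4 = -39)
(-4486 + 2236)*(-4453 + h(-45, G(9))) = (-4486 + 2236)*(-4453 - 39) = -2250*(-4492) = 10107000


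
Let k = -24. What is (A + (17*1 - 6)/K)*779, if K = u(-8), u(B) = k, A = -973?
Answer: -18199777/24 ≈ -7.5832e+5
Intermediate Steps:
u(B) = -24
K = -24
(A + (17*1 - 6)/K)*779 = (-973 + (17*1 - 6)/(-24))*779 = (-973 + (17 - 6)*(-1/24))*779 = (-973 + 11*(-1/24))*779 = (-973 - 11/24)*779 = -23363/24*779 = -18199777/24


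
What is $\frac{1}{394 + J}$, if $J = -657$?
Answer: $- \frac{1}{263} \approx -0.0038023$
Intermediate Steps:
$\frac{1}{394 + J} = \frac{1}{394 - 657} = \frac{1}{-263} = - \frac{1}{263}$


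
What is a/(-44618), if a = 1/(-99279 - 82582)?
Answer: 1/8114274098 ≈ 1.2324e-10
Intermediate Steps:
a = -1/181861 (a = 1/(-181861) = -1/181861 ≈ -5.4987e-6)
a/(-44618) = -1/181861/(-44618) = -1/181861*(-1/44618) = 1/8114274098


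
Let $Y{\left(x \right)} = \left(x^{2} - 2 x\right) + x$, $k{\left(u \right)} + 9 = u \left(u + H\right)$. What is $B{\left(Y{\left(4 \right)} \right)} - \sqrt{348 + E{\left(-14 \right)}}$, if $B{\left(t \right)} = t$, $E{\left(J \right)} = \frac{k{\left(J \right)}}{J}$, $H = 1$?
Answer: $12 - \frac{\sqrt{65786}}{14} \approx -6.3206$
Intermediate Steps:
$k{\left(u \right)} = -9 + u \left(1 + u\right)$ ($k{\left(u \right)} = -9 + u \left(u + 1\right) = -9 + u \left(1 + u\right)$)
$Y{\left(x \right)} = x^{2} - x$
$E{\left(J \right)} = \frac{-9 + J + J^{2}}{J}$
$B{\left(Y{\left(4 \right)} \right)} - \sqrt{348 + E{\left(-14 \right)}} = 4 \left(-1 + 4\right) - \sqrt{348 - \left(13 - \frac{9}{14}\right)} = 4 \cdot 3 - \sqrt{348 - \frac{173}{14}} = 12 - \sqrt{348 + \left(1 - 14 + \frac{9}{14}\right)} = 12 - \sqrt{348 - \frac{173}{14}} = 12 - \sqrt{\frac{4699}{14}} = 12 - \frac{\sqrt{65786}}{14}$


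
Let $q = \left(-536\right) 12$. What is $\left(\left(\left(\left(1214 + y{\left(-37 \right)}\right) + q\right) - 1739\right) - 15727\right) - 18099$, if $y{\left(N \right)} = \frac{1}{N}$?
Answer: $- \frac{1508972}{37} \approx -40783.0$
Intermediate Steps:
$q = -6432$
$\left(\left(\left(\left(1214 + y{\left(-37 \right)}\right) + q\right) - 1739\right) - 15727\right) - 18099 = \left(\left(\left(\left(1214 + \frac{1}{-37}\right) - 6432\right) - 1739\right) - 15727\right) - 18099 = \left(\left(\left(\left(1214 - \frac{1}{37}\right) - 6432\right) - 1739\right) - 15727\right) - 18099 = \left(\left(\left(\frac{44917}{37} - 6432\right) - 1739\right) - 15727\right) - 18099 = \left(\left(- \frac{193067}{37} - 1739\right) - 15727\right) - 18099 = \left(- \frac{257410}{37} - 15727\right) - 18099 = - \frac{839309}{37} - 18099 = - \frac{1508972}{37}$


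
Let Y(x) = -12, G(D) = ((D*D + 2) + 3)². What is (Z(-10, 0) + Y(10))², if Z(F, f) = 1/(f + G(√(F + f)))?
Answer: 89401/625 ≈ 143.04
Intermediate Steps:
G(D) = (5 + D²)² (G(D) = ((D² + 2) + 3)² = ((2 + D²) + 3)² = (5 + D²)²)
Z(F, f) = 1/(f + (5 + F + f)²) (Z(F, f) = 1/(f + (5 + (√(F + f))²)²) = 1/(f + (5 + (F + f))²) = 1/(f + (5 + F + f)²))
(Z(-10, 0) + Y(10))² = (1/(0 + (5 - 10 + 0)²) - 12)² = (1/(0 + (-5)²) - 12)² = (1/(0 + 25) - 12)² = (1/25 - 12)² = (-299/25)² = 89401/625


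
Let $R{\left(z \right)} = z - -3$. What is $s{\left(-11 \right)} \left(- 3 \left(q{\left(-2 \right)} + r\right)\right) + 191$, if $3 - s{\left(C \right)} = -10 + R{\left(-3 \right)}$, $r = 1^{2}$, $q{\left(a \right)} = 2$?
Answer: $74$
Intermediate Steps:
$R{\left(z \right)} = 3 + z$ ($R{\left(z \right)} = z + 3 = 3 + z$)
$r = 1$
$s{\left(C \right)} = 13$ ($s{\left(C \right)} = 3 - \left(-10 + \left(3 - 3\right)\right) = 3 - \left(-10 + 0\right) = 3 - -10 = 3 + 10 = 13$)
$s{\left(-11 \right)} \left(- 3 \left(q{\left(-2 \right)} + r\right)\right) + 191 = 13 \left(- 3 \left(2 + 1\right)\right) + 191 = 13 \left(\left(-3\right) 3\right) + 191 = 13 \left(-9\right) + 191 = -117 + 191 = 74$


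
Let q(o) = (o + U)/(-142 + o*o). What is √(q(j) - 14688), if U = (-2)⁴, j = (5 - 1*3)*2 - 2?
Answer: I*√7770021/23 ≈ 121.19*I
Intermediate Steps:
j = 2 (j = (5 - 3)*2 - 2 = 2*2 - 2 = 4 - 2 = 2)
U = 16
q(o) = (16 + o)/(-142 + o²) (q(o) = (o + 16)/(-142 + o*o) = (16 + o)/(-142 + o²))
√(q(j) - 14688) = √((16 + 2)/(-142 + 2²) - 14688) = √(18/(-142 + 4) - 14688) = √(18/(-138) - 14688) = √(-1/138*18 - 14688) = √(-3/23 - 14688) = √(-337827/23) = I*√7770021/23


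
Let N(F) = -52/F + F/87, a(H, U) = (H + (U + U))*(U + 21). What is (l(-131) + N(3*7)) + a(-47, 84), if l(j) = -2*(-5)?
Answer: 7742074/609 ≈ 12713.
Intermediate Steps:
l(j) = 10
a(H, U) = (21 + U)*(H + 2*U) (a(H, U) = (H + 2*U)*(21 + U) = (21 + U)*(H + 2*U))
N(F) = -52/F + F/87 (N(F) = -52/F + F*(1/87) = -52/F + F/87)
(l(-131) + N(3*7)) + a(-47, 84) = (10 + (-52/(3*7) + (3*7)/87)) + (2*84² + 21*(-47) + 42*84 - 47*84) = (10 + (-52/21 + (1/87)*21)) + (2*7056 - 987 + 3528 - 3948) = (10 + (-52*1/21 + 7/29)) + (14112 - 987 + 3528 - 3948) = (10 + (-52/21 + 7/29)) + 12705 = (10 - 1361/609) + 12705 = 4729/609 + 12705 = 7742074/609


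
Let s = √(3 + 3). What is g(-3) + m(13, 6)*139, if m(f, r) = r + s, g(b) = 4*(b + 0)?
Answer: 822 + 139*√6 ≈ 1162.5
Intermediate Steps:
s = √6 ≈ 2.4495
g(b) = 4*b
m(f, r) = r + √6
g(-3) + m(13, 6)*139 = 4*(-3) + (6 + √6)*139 = -12 + (834 + 139*√6) = 822 + 139*√6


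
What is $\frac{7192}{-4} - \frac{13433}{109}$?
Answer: $- \frac{209415}{109} \approx -1921.2$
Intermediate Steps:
$\frac{7192}{-4} - \frac{13433}{109} = 7192 \left(- \frac{1}{4}\right) - \frac{13433}{109} = -1798 - \frac{13433}{109} = - \frac{209415}{109}$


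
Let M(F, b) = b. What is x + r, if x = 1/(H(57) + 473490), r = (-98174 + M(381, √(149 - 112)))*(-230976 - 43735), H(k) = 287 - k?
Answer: 12775980982676081/473720 - 274711*√37 ≈ 2.6968e+10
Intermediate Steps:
r = 26969477714 - 274711*√37 (r = (-98174 + √(149 - 112))*(-230976 - 43735) = (-98174 + √37)*(-274711) = 26969477714 - 274711*√37 ≈ 2.6968e+10)
x = 1/473720 (x = 1/((287 - 1*57) + 473490) = 1/((287 - 57) + 473490) = 1/(230 + 473490) = 1/473720 ≈ 2.1110e-6)
x + r = 1/473720 + (26969477714 - 274711*√37) = 12775980982676081/473720 - 274711*√37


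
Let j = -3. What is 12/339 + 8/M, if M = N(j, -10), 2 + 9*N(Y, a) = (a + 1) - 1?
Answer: -674/113 ≈ -5.9646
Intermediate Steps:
N(Y, a) = -2/9 + a/9 (N(Y, a) = -2/9 + ((a + 1) - 1)/9 = -2/9 + ((1 + a) - 1)/9 = -2/9 + a/9)
M = -4/3 (M = -2/9 + (⅑)*(-10) = -2/9 - 10/9 = -4/3 ≈ -1.3333)
12/339 + 8/M = 12/339 + 8/(-4/3) = 12*(1/339) + 8*(-¾) = 4/113 - 6 = -674/113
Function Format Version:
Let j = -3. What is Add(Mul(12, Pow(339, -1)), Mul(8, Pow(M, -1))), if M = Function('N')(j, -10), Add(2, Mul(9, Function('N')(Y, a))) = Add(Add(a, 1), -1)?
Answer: Rational(-674, 113) ≈ -5.9646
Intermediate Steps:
Function('N')(Y, a) = Add(Rational(-2, 9), Mul(Rational(1, 9), a)) (Function('N')(Y, a) = Add(Rational(-2, 9), Mul(Rational(1, 9), Add(Add(a, 1), -1))) = Add(Rational(-2, 9), Mul(Rational(1, 9), Add(Add(1, a), -1))) = Add(Rational(-2, 9), Mul(Rational(1, 9), a)))
M = Rational(-4, 3) (M = Add(Rational(-2, 9), Mul(Rational(1, 9), -10)) = Add(Rational(-2, 9), Rational(-10, 9)) = Rational(-4, 3) ≈ -1.3333)
Add(Mul(12, Pow(339, -1)), Mul(8, Pow(M, -1))) = Add(Mul(12, Pow(339, -1)), Mul(8, Pow(Rational(-4, 3), -1))) = Add(Mul(12, Rational(1, 339)), Mul(8, Rational(-3, 4))) = Add(Rational(4, 113), -6) = Rational(-674, 113)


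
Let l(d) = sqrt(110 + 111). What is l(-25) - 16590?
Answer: -16590 + sqrt(221) ≈ -16575.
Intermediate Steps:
l(d) = sqrt(221)
l(-25) - 16590 = sqrt(221) - 16590 = -16590 + sqrt(221)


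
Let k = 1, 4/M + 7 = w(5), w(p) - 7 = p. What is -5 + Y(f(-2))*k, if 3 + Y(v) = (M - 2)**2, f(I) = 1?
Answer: -164/25 ≈ -6.5600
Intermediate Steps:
w(p) = 7 + p
M = 4/5 (M = 4/(-7 + (7 + 5)) = 4/(-7 + 12) = 4/5 ≈ 0.80000)
Y(v) = -39/25 (Y(v) = -3 + (4/5 - 2)**2 = -3 + (-6/5)**2 = -3 + 36/25 = -39/25)
-5 + Y(f(-2))*k = -5 - 39/25*1 = -5 - 39/25 = -164/25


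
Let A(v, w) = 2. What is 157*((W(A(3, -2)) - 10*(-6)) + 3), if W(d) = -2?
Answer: 9577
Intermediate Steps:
157*((W(A(3, -2)) - 10*(-6)) + 3) = 157*((-2 - 10*(-6)) + 3) = 157*((-2 + 60) + 3) = 157*(58 + 3) = 157*61 = 9577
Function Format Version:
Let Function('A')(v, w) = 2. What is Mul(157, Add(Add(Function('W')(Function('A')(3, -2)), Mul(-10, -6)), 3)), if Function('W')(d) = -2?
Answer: 9577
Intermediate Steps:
Mul(157, Add(Add(Function('W')(Function('A')(3, -2)), Mul(-10, -6)), 3)) = Mul(157, Add(Add(-2, Mul(-10, -6)), 3)) = Mul(157, Add(Add(-2, 60), 3)) = Mul(157, Add(58, 3)) = Mul(157, 61) = 9577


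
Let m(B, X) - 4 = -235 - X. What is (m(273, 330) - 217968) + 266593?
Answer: 48064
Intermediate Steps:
m(B, X) = -231 - X (m(B, X) = 4 + (-235 - X) = -231 - X)
(m(273, 330) - 217968) + 266593 = ((-231 - 1*330) - 217968) + 266593 = ((-231 - 330) - 217968) + 266593 = (-561 - 217968) + 266593 = -218529 + 266593 = 48064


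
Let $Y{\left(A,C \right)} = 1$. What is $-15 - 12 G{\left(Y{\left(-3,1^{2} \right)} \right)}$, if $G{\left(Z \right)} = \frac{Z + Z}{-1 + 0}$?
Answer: $9$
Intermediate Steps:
$G{\left(Z \right)} = - 2 Z$ ($G{\left(Z \right)} = \frac{2 Z}{-1} = 2 Z \left(-1\right) = - 2 Z$)
$-15 - 12 G{\left(Y{\left(-3,1^{2} \right)} \right)} = -15 - 12 \left(\left(-2\right) 1\right) = -15 - -24 = -15 + 24 = 9$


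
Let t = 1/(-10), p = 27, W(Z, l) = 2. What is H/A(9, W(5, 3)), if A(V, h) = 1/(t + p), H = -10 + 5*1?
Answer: -269/2 ≈ -134.50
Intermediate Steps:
t = -1/10 ≈ -0.10000
H = -5 (H = -10 + 5 = -5)
A(V, h) = 10/269 (A(V, h) = 1/(-1/10 + 27) = 1/(269/10) = 10/269)
H/A(9, W(5, 3)) = -5/10/269 = -5*269/10 = -269/2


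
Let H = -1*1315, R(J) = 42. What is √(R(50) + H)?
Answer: I*√1273 ≈ 35.679*I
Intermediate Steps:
H = -1315
√(R(50) + H) = √(42 - 1315) = √(-1273) = I*√1273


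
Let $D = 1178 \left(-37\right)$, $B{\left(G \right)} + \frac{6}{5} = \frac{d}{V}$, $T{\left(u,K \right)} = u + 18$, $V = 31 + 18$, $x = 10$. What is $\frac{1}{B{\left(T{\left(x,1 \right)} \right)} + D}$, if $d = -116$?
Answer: $- \frac{245}{10679444} \approx -2.2941 \cdot 10^{-5}$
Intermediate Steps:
$V = 49$
$T{\left(u,K \right)} = 18 + u$
$B{\left(G \right)} = - \frac{874}{245}$ ($B{\left(G \right)} = - \frac{6}{5} - \frac{116}{49} = - \frac{874}{245}$)
$D = -43586$
$\frac{1}{B{\left(T{\left(x,1 \right)} \right)} + D} = \frac{1}{- \frac{874}{245} - 43586} = \frac{1}{- \frac{10679444}{245}} = - \frac{245}{10679444}$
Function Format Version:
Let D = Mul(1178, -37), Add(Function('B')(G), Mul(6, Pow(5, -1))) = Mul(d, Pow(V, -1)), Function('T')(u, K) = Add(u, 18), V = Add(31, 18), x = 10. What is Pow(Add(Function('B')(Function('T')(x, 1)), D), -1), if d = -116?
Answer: Rational(-245, 10679444) ≈ -2.2941e-5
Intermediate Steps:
V = 49
Function('T')(u, K) = Add(18, u)
Function('B')(G) = Rational(-874, 245) (Function('B')(G) = Add(Rational(-6, 5), Mul(-116, Pow(49, -1))) = Add(Rational(-6, 5), Mul(-116, Rational(1, 49))) = Add(Rational(-6, 5), Rational(-116, 49)) = Rational(-874, 245))
D = -43586
Pow(Add(Function('B')(Function('T')(x, 1)), D), -1) = Pow(Add(Rational(-874, 245), -43586), -1) = Pow(Rational(-10679444, 245), -1) = Rational(-245, 10679444)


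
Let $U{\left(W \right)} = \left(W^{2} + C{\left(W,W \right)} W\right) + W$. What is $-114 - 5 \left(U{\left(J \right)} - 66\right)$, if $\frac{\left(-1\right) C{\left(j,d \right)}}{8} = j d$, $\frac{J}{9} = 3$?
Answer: $783756$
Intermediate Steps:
$J = 27$ ($J = 9 \cdot 3 = 27$)
$C{\left(j,d \right)} = - 8 d j$ ($C{\left(j,d \right)} = - 8 j d = - 8 d j$)
$U{\left(W \right)} = W + W^{2} - 8 W^{3}$ ($U{\left(W \right)} = \left(W^{2} + - 8 W W W\right) + W = \left(W^{2} + - 8 W^{2} W\right) + W = \left(W^{2} - 8 W^{3}\right) + W = W + W^{2} - 8 W^{3}$)
$-114 - 5 \left(U{\left(J \right)} - 66\right) = -114 - 5 \left(27 \left(1 + 27 - 8 \cdot 27^{2}\right) - 66\right) = -114 - 5 \left(27 \left(1 + 27 - 5832\right) - 66\right) = -114 - 5 \left(27 \left(-5804\right) - 66\right) = -114 - 5 \left(-156708 - 66\right) = -114 - -783870 = -114 + 783870 = 783756$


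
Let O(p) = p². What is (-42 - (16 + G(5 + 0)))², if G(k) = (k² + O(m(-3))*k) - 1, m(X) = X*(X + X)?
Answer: 2896804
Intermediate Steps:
m(X) = 2*X² (m(X) = X*(2*X) = 2*X²)
G(k) = -1 + k² + 324*k (G(k) = (k² + (2*(-3)²)²*k) - 1 = (k² + (2*9)²*k) - 1 = (k² + 18²*k) - 1 = (k² + 324*k) - 1 = -1 + k² + 324*k)
(-42 - (16 + G(5 + 0)))² = (-42 - (16 + (-1 + (5 + 0)² + 324*(5 + 0))))² = (-42 - (16 + (-1 + 5² + 324*5)))² = (-42 - (16 + (-1 + 25 + 1620)))² = (-42 - (16 + 1644))² = (-42 - 1*1660)² = (-42 - 1660)² = (-1702)² = 2896804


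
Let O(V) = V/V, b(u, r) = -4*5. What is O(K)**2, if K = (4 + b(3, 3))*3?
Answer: 1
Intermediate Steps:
b(u, r) = -20
K = -48 (K = (4 - 20)*3 = -16*3 = -48)
O(V) = 1
O(K)**2 = 1**2 = 1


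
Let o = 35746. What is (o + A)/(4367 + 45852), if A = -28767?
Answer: 6979/50219 ≈ 0.13897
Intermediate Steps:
(o + A)/(4367 + 45852) = (35746 - 28767)/(4367 + 45852) = 6979/50219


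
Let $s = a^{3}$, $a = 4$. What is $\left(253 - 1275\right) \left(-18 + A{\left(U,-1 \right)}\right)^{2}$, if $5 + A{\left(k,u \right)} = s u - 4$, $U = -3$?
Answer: $-8463182$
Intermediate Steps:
$s = 64$ ($s = 4^{3} = 64$)
$A{\left(k,u \right)} = -9 + 64 u$ ($A{\left(k,u \right)} = -5 + \left(64 u - 4\right) = -5 + \left(-4 + 64 u\right) = -9 + 64 u$)
$\left(253 - 1275\right) \left(-18 + A{\left(U,-1 \right)}\right)^{2} = \left(253 - 1275\right) \left(-18 + \left(-9 + 64 \left(-1\right)\right)\right)^{2} = - 1022 \left(-18 - 73\right)^{2} = - 1022 \left(-91\right)^{2} = \left(-1022\right) 8281 = -8463182$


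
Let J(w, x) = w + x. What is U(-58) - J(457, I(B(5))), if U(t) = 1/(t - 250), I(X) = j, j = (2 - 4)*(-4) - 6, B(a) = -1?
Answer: -141373/308 ≈ -459.00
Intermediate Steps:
j = 2 (j = -2*(-4) - 6 = 8 - 6 = 2)
I(X) = 2
U(t) = 1/(-250 + t)
U(-58) - J(457, I(B(5))) = 1/(-250 - 58) - (457 + 2) = 1/(-308) - 1*459 = -1/308 - 459 = -141373/308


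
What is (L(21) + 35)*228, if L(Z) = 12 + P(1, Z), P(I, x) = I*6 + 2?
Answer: 12540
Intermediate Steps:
P(I, x) = 2 + 6*I (P(I, x) = 6*I + 2 = 2 + 6*I)
L(Z) = 20 (L(Z) = 12 + (2 + 6*1) = 12 + (2 + 6) = 12 + 8 = 20)
(L(21) + 35)*228 = (20 + 35)*228 = 55*228 = 12540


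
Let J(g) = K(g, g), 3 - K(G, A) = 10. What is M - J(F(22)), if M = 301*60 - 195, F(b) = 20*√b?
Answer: 17872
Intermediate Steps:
K(G, A) = -7 (K(G, A) = 3 - 1*10 = 3 - 10 = -7)
J(g) = -7
M = 17865 (M = 18060 - 195 = 17865)
M - J(F(22)) = 17865 - 1*(-7) = 17865 + 7 = 17872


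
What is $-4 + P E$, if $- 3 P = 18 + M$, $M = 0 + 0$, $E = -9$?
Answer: $50$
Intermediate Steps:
$M = 0$
$P = -6$ ($P = - \frac{18 + 0}{3} = \left(- \frac{1}{3}\right) 18 = -6$)
$-4 + P E = -4 - -54 = -4 + 54 = 50$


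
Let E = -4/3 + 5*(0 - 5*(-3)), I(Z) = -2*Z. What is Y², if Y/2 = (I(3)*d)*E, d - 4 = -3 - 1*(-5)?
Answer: 28132416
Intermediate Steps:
d = 6 (d = 4 + (-3 - 1*(-5)) = 4 + (-3 + 5) = 4 + 2 = 6)
E = 221/3 (E = -4*⅓ + 5*(0 + 15) = -4/3 + 5*15 = -4/3 + 75 = 221/3 ≈ 73.667)
Y = -5304 (Y = 2*((-2*3*6)*(221/3)) = 2*(-6*6*(221/3)) = 2*(-36*221/3) = 2*(-2652) = -5304)
Y² = (-5304)² = 28132416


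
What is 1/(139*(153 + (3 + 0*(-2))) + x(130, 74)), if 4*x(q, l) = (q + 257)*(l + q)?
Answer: 1/41421 ≈ 2.4142e-5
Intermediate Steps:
x(q, l) = (257 + q)*(l + q)/4 (x(q, l) = ((q + 257)*(l + q))/4 = ((257 + q)*(l + q))/4 = (257 + q)*(l + q)/4)
1/(139*(153 + (3 + 0*(-2))) + x(130, 74)) = 1/(139*(153 + (3 + 0*(-2))) + ((1/4)*130**2 + (257/4)*74 + (257/4)*130 + (1/4)*74*130)) = 1/(139*(153 + (3 + 0)) + ((1/4)*16900 + 9509/2 + 16705/2 + 2405)) = 1/(139*(153 + 3) + (4225 + 9509/2 + 16705/2 + 2405)) = 1/(139*156 + 19737) = 1/(21684 + 19737) = 1/41421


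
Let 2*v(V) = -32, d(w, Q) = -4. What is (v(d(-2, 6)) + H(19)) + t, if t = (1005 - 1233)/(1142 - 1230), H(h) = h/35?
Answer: -9907/770 ≈ -12.866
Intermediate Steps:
v(V) = -16 (v(V) = (½)*(-32) = -16)
H(h) = h/35 (H(h) = h*(1/35) = h/35)
t = 57/22 (t = -228/(-88) = -228*(-1/88) = 57/22 ≈ 2.5909)
(v(d(-2, 6)) + H(19)) + t = (-16 + (1/35)*19) + 57/22 = (-16 + 19/35) + 57/22 = -541/35 + 57/22 = -9907/770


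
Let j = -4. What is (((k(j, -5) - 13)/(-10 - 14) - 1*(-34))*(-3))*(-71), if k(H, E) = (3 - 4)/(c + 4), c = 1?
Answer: 147183/20 ≈ 7359.1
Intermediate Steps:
k(H, E) = -⅕ (k(H, E) = (3 - 4)/(1 + 4) = -1/5 = -1*⅕ = -⅕)
(((k(j, -5) - 13)/(-10 - 14) - 1*(-34))*(-3))*(-71) = (((-⅕ - 13)/(-10 - 14) - 1*(-34))*(-3))*(-71) = ((-66/5/(-24) + 34)*(-3))*(-71) = ((-66/5*(-1/24) + 34)*(-3))*(-71) = ((11/20 + 34)*(-3))*(-71) = ((691/20)*(-3))*(-71) = -2073/20*(-71) = 147183/20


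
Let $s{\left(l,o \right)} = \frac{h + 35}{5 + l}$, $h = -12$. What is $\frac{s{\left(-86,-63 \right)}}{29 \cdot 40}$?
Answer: $- \frac{23}{93960} \approx -0.00024479$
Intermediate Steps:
$s{\left(l,o \right)} = \frac{23}{5 + l}$ ($s{\left(l,o \right)} = \frac{-12 + 35}{5 + l} = \frac{23}{5 + l}$)
$\frac{s{\left(-86,-63 \right)}}{29 \cdot 40} = \frac{23 \frac{1}{5 - 86}}{29 \cdot 40} = \frac{23 \frac{1}{-81}}{1160} = 23 \left(- \frac{1}{81}\right) \frac{1}{1160} = \left(- \frac{23}{81}\right) \frac{1}{1160} = - \frac{23}{93960}$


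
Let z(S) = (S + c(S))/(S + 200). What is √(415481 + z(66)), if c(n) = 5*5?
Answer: √599955058/38 ≈ 644.58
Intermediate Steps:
c(n) = 25
z(S) = (25 + S)/(200 + S) (z(S) = (S + 25)/(S + 200) = (25 + S)/(200 + S))
√(415481 + z(66)) = √(415481 + (25 + 66)/(200 + 66)) = √(415481 + 91/266) = √(415481 + (1/266)*91) = √(415481 + 13/38) = √(15788291/38) = √599955058/38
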